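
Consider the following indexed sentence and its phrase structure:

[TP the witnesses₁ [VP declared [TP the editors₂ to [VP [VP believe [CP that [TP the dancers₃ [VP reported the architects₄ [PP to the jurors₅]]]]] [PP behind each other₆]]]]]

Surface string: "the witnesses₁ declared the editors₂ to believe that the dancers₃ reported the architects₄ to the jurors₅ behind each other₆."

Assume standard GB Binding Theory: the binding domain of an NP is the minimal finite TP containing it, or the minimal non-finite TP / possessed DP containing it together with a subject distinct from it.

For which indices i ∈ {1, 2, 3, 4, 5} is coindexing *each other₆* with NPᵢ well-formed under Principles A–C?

*each other* is an anaphor, so Principle A applies: it must be bound in its binding domain.
Binding domain of *each other₆*: the embedded TP, whose subject is the editors₂.
*the witnesses₁* c-commands the anaphor but is outside its binding domain → cannot satisfy Principle A.
*the editors₂* c-commands the anaphor within its binding domain → licit binder.
*the dancers₃* does not c-command the anaphor → cannot bind it.
*the architects₄* does not c-command the anaphor → cannot bind it.
*the jurors₅* does not c-command the anaphor → cannot bind it.

{2}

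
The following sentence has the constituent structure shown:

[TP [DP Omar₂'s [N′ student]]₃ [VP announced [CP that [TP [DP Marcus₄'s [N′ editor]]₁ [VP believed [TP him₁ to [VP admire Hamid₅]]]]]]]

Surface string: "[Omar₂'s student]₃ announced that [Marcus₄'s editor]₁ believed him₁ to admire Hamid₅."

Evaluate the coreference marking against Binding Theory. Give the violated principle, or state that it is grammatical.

Principle B

The two coindexed NPs are *[Marcus₄'s editor]₁* and *him₁*.
*him₁* is a pronoun. Its binding domain is the embedded TP, whose subject is [Marcus₄'s editor]₁.
*[Marcus₄'s editor]₁* c-commands it within that domain and carries the same index.
The pronoun is locally bound → Principle B violation.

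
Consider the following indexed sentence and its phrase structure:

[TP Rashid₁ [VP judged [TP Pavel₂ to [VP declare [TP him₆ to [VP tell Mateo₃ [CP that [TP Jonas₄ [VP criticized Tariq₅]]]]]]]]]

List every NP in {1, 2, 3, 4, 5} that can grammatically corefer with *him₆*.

*him* is a pronoun, so Principle B applies: it must be free in its binding domain.
Binding domain of *him₆*: the embedded TP, whose subject is Pavel₂.
*Rashid₁* c-commands the pronoun but from outside its binding domain, and is not c-commanded by it → coindexation permitted.
*Pavel₂* c-commands the pronoun within its binding domain → coindexation would violate Principle B.
*Mateo₃*: the pronoun c-commands this R-expression → coindexation would violate Principle C on *Mateo₃*.
*Jonas₄*: the pronoun c-commands this R-expression → coindexation would violate Principle C on *Jonas₄*.
*Tariq₅*: the pronoun c-commands this R-expression → coindexation would violate Principle C on *Tariq₅*.

{1}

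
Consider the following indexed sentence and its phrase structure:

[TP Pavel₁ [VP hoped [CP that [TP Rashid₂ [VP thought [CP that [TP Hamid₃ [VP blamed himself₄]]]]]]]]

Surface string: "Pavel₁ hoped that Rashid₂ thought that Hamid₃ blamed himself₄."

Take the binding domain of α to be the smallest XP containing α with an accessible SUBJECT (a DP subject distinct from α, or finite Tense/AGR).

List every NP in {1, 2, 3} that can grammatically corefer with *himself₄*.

{3}

*himself* is an anaphor, so Principle A applies: it must be bound in its binding domain.
Binding domain of *himself₄*: the embedded TP, whose subject is Hamid₃.
*Pavel₁* c-commands the anaphor but is outside its binding domain → cannot satisfy Principle A.
*Rashid₂* c-commands the anaphor but is outside its binding domain → cannot satisfy Principle A.
*Hamid₃* c-commands the anaphor within its binding domain → licit binder.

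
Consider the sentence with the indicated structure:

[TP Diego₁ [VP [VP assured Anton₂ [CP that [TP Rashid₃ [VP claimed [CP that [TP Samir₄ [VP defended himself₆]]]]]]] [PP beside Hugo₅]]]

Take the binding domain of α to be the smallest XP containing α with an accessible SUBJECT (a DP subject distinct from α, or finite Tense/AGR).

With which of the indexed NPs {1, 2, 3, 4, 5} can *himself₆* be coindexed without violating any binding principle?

{4}

*himself* is an anaphor, so Principle A applies: it must be bound in its binding domain.
Binding domain of *himself₆*: the embedded TP, whose subject is Samir₄.
*Diego₁* c-commands the anaphor but is outside its binding domain → cannot satisfy Principle A.
*Anton₂* c-commands the anaphor but is outside its binding domain → cannot satisfy Principle A.
*Rashid₃* c-commands the anaphor but is outside its binding domain → cannot satisfy Principle A.
*Samir₄* c-commands the anaphor within its binding domain → licit binder.
*Hugo₅* does not c-command the anaphor → cannot bind it.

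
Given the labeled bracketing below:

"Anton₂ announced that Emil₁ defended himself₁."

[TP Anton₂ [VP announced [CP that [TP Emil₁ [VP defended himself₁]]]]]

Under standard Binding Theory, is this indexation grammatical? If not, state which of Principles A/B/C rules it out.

The two coindexed NPs are *Emil₁* and *himself₁*.
*himself₁* is an anaphor; its binding domain is the embedded TP, whose subject is Emil₁. *Emil₁* c-commands it within that domain and shares its index, so Principle A is satisfied.
*Emil₁* is an R-expression; *himself₁* does not c-command it, and no other NP shares its index, so Principle C is satisfied.
All principles are respected.

grammatical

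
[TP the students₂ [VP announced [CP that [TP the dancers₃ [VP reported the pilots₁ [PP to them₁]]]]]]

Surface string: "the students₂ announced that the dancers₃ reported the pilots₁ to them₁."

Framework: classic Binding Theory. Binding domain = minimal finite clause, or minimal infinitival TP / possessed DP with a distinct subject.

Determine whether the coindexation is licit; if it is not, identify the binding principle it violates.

Principle B

The two coindexed NPs are *the pilots₁* and *them₁*.
*them₁* is a pronoun. Its binding domain is the embedded TP, whose subject is the dancers₃.
*the pilots₁* c-commands it within that domain and carries the same index.
The pronoun is locally bound → Principle B violation.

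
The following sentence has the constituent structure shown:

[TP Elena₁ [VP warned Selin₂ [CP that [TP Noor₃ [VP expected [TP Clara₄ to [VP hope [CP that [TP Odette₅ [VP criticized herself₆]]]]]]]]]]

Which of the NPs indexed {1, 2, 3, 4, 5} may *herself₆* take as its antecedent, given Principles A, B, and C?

{5}

*herself* is an anaphor, so Principle A applies: it must be bound in its binding domain.
Binding domain of *herself₆*: the embedded TP, whose subject is Odette₅.
*Elena₁* c-commands the anaphor but is outside its binding domain → cannot satisfy Principle A.
*Selin₂* c-commands the anaphor but is outside its binding domain → cannot satisfy Principle A.
*Noor₃* c-commands the anaphor but is outside its binding domain → cannot satisfy Principle A.
*Clara₄* c-commands the anaphor but is outside its binding domain → cannot satisfy Principle A.
*Odette₅* c-commands the anaphor within its binding domain → licit binder.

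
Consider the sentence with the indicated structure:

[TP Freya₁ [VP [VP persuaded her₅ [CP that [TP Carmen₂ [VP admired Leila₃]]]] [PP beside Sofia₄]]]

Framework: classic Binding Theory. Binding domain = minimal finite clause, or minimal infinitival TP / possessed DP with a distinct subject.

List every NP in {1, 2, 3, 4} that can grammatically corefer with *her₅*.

{4}

*her* is a pronoun, so Principle B applies: it must be free in its binding domain.
Binding domain of *her₅*: the matrix TP, whose subject is Freya₁.
*Freya₁* c-commands the pronoun within its binding domain → coindexation would violate Principle B.
*Carmen₂*: the pronoun c-commands this R-expression → coindexation would violate Principle C on *Carmen₂*.
*Leila₃*: the pronoun c-commands this R-expression → coindexation would violate Principle C on *Leila₃*.
*Sofia₄* and the pronoun do not c-command one another → neither Principle B nor Principle C is at stake; coindexation permitted.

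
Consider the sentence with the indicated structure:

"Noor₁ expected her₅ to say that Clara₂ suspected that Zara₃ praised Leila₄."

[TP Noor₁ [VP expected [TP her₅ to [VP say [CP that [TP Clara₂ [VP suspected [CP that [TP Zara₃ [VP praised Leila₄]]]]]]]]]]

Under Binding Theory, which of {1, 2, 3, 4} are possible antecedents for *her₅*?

none

*her* is a pronoun, so Principle B applies: it must be free in its binding domain.
Binding domain of *her₅*: the matrix TP, whose subject is Noor₁.
*Noor₁* c-commands the pronoun within its binding domain → coindexation would violate Principle B.
*Clara₂*: the pronoun c-commands this R-expression → coindexation would violate Principle C on *Clara₂*.
*Zara₃*: the pronoun c-commands this R-expression → coindexation would violate Principle C on *Zara₃*.
*Leila₄*: the pronoun c-commands this R-expression → coindexation would violate Principle C on *Leila₄*.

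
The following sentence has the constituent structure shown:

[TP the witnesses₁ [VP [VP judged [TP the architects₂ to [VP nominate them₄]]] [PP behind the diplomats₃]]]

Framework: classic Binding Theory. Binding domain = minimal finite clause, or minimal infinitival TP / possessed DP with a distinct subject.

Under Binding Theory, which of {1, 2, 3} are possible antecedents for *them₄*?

{1, 3}

*them* is a pronoun, so Principle B applies: it must be free in its binding domain.
Binding domain of *them₄*: the embedded TP, whose subject is the architects₂.
*the witnesses₁* c-commands the pronoun but from outside its binding domain, and is not c-commanded by it → coindexation permitted.
*the architects₂* c-commands the pronoun within its binding domain → coindexation would violate Principle B.
*the diplomats₃* and the pronoun do not c-command one another → neither Principle B nor Principle C is at stake; coindexation permitted.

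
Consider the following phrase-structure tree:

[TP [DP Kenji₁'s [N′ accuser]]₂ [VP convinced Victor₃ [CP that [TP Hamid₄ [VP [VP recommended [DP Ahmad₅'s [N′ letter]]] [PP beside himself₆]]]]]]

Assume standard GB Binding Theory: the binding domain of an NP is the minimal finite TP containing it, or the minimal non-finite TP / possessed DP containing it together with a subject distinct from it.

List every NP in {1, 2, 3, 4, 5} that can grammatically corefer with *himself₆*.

*himself* is an anaphor, so Principle A applies: it must be bound in its binding domain.
Binding domain of *himself₆*: the embedded TP, whose subject is Hamid₄.
*Kenji₁* does not c-command the anaphor → cannot bind it.
*[Kenji₁'s accuser]₂* c-commands the anaphor but is outside its binding domain → cannot satisfy Principle A.
*Victor₃* c-commands the anaphor but is outside its binding domain → cannot satisfy Principle A.
*Hamid₄* c-commands the anaphor within its binding domain → licit binder.
*Ahmad₅* does not c-command the anaphor → cannot bind it.

{4}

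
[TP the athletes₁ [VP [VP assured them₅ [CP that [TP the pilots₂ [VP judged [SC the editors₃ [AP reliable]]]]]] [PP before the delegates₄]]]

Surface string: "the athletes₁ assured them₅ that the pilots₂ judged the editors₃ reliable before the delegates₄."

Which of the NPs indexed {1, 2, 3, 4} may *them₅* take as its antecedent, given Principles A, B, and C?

{4}

*them* is a pronoun, so Principle B applies: it must be free in its binding domain.
Binding domain of *them₅*: the matrix TP, whose subject is the athletes₁.
*the athletes₁* c-commands the pronoun within its binding domain → coindexation would violate Principle B.
*the pilots₂*: the pronoun c-commands this R-expression → coindexation would violate Principle C on *the pilots₂*.
*the editors₃*: the pronoun c-commands this R-expression → coindexation would violate Principle C on *the editors₃*.
*the delegates₄* and the pronoun do not c-command one another → neither Principle B nor Principle C is at stake; coindexation permitted.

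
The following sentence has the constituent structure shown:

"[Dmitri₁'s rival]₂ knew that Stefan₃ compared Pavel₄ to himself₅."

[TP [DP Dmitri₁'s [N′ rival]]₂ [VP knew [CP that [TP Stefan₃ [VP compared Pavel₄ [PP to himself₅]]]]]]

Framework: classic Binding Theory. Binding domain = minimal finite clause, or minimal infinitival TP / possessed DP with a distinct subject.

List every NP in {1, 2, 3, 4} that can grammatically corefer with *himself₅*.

{3, 4}

*himself* is an anaphor, so Principle A applies: it must be bound in its binding domain.
Binding domain of *himself₅*: the embedded TP, whose subject is Stefan₃.
*Dmitri₁* does not c-command the anaphor → cannot bind it.
*[Dmitri₁'s rival]₂* c-commands the anaphor but is outside its binding domain → cannot satisfy Principle A.
*Stefan₃* c-commands the anaphor within its binding domain → licit binder.
*Pavel₄* c-commands the anaphor within its binding domain → licit binder.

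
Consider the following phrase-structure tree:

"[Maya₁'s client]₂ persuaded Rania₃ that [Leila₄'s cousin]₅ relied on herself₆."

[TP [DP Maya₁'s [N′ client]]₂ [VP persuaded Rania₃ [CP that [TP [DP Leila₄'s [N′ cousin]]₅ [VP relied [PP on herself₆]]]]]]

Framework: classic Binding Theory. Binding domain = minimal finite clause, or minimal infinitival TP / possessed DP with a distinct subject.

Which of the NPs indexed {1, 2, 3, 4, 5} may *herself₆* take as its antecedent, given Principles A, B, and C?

*herself* is an anaphor, so Principle A applies: it must be bound in its binding domain.
Binding domain of *herself₆*: the embedded TP, whose subject is [Leila₄'s cousin]₅.
*Maya₁* does not c-command the anaphor → cannot bind it.
*[Maya₁'s client]₂* c-commands the anaphor but is outside its binding domain → cannot satisfy Principle A.
*Rania₃* c-commands the anaphor but is outside its binding domain → cannot satisfy Principle A.
*Leila₄* does not c-command the anaphor → cannot bind it.
*[Leila₄'s cousin]₅* c-commands the anaphor within its binding domain → licit binder.

{5}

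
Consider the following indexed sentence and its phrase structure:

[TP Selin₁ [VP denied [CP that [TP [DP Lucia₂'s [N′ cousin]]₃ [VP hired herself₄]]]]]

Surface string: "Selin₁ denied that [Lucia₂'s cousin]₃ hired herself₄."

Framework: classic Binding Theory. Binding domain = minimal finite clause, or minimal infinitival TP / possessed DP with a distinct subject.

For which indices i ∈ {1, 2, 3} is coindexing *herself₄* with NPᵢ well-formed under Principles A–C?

*herself* is an anaphor, so Principle A applies: it must be bound in its binding domain.
Binding domain of *herself₄*: the embedded TP, whose subject is [Lucia₂'s cousin]₃.
*Selin₁* c-commands the anaphor but is outside its binding domain → cannot satisfy Principle A.
*Lucia₂* does not c-command the anaphor → cannot bind it.
*[Lucia₂'s cousin]₃* c-commands the anaphor within its binding domain → licit binder.

{3}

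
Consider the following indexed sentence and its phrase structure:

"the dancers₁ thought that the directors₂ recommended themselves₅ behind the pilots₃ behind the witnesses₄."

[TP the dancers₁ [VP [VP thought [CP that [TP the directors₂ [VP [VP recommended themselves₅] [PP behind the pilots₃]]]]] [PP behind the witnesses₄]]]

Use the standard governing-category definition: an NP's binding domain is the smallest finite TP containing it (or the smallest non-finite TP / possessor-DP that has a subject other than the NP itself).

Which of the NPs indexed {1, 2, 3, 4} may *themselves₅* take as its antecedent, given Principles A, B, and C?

{2}

*themselves* is an anaphor, so Principle A applies: it must be bound in its binding domain.
Binding domain of *themselves₅*: the embedded TP, whose subject is the directors₂.
*the dancers₁* c-commands the anaphor but is outside its binding domain → cannot satisfy Principle A.
*the directors₂* c-commands the anaphor within its binding domain → licit binder.
*the pilots₃* does not c-command the anaphor → cannot bind it.
*the witnesses₄* does not c-command the anaphor → cannot bind it.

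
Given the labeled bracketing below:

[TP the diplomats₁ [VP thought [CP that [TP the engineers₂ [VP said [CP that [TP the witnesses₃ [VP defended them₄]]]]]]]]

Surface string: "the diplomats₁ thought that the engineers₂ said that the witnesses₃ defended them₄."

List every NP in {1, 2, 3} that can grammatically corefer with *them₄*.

*them* is a pronoun, so Principle B applies: it must be free in its binding domain.
Binding domain of *them₄*: the embedded TP, whose subject is the witnesses₃.
*the diplomats₁* c-commands the pronoun but from outside its binding domain, and is not c-commanded by it → coindexation permitted.
*the engineers₂* c-commands the pronoun but from outside its binding domain, and is not c-commanded by it → coindexation permitted.
*the witnesses₃* c-commands the pronoun within its binding domain → coindexation would violate Principle B.

{1, 2}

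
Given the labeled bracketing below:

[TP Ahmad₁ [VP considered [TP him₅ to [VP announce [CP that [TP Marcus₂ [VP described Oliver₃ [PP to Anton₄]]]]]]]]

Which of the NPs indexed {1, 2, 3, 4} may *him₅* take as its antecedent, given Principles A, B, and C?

none

*him* is a pronoun, so Principle B applies: it must be free in its binding domain.
Binding domain of *him₅*: the matrix TP, whose subject is Ahmad₁.
*Ahmad₁* c-commands the pronoun within its binding domain → coindexation would violate Principle B.
*Marcus₂*: the pronoun c-commands this R-expression → coindexation would violate Principle C on *Marcus₂*.
*Oliver₃*: the pronoun c-commands this R-expression → coindexation would violate Principle C on *Oliver₃*.
*Anton₄*: the pronoun c-commands this R-expression → coindexation would violate Principle C on *Anton₄*.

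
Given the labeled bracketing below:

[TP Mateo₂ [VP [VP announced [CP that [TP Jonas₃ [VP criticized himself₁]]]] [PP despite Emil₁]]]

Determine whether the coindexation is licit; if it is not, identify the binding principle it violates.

Principle A

The two coindexed NPs are *Emil₁* and *himself₁*.
*himself₁* is an anaphor. Principle A requires it to be bound within its binding domain — the embedded TP, whose subject is Jonas₃.
Within that domain it is c-commanded by *Jonas₃*, which does not share its index.
*Emil₁* does not c-command the anaphor at all.
The anaphor is unbound in its domain → Principle A violation.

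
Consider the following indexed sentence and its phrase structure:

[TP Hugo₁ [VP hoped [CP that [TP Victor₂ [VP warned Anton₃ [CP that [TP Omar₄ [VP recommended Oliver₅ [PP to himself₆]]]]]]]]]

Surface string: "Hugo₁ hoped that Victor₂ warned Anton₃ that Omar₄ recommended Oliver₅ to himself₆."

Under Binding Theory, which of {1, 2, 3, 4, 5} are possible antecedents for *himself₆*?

*himself* is an anaphor, so Principle A applies: it must be bound in its binding domain.
Binding domain of *himself₆*: the embedded TP, whose subject is Omar₄.
*Hugo₁* c-commands the anaphor but is outside its binding domain → cannot satisfy Principle A.
*Victor₂* c-commands the anaphor but is outside its binding domain → cannot satisfy Principle A.
*Anton₃* c-commands the anaphor but is outside its binding domain → cannot satisfy Principle A.
*Omar₄* c-commands the anaphor within its binding domain → licit binder.
*Oliver₅* c-commands the anaphor within its binding domain → licit binder.

{4, 5}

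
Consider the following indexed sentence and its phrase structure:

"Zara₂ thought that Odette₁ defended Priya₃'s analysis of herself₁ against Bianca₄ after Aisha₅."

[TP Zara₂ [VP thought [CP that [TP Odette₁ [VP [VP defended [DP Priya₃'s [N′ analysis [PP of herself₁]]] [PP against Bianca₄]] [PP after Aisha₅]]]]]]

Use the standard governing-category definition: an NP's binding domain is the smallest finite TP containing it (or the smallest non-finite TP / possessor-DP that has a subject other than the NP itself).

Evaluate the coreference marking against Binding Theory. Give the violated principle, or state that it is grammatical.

The two coindexed NPs are *Odette₁* and *herself₁*.
*herself₁* is an anaphor. Principle A requires it to be bound within its binding domain — the possessed DP, whose subject is Priya₃.
Within that domain it is c-commanded by *Priya₃*, which does not share its index.
*Odette₁* does c-command the anaphor, but from outside its binding domain.
The anaphor is unbound in its domain → Principle A violation.

Principle A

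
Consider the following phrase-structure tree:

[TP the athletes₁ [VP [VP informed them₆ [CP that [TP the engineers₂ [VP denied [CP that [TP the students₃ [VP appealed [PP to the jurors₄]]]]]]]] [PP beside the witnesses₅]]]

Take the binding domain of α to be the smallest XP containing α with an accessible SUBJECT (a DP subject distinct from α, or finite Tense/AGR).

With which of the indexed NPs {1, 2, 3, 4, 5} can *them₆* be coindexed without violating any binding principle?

*them* is a pronoun, so Principle B applies: it must be free in its binding domain.
Binding domain of *them₆*: the matrix TP, whose subject is the athletes₁.
*the athletes₁* c-commands the pronoun within its binding domain → coindexation would violate Principle B.
*the engineers₂*: the pronoun c-commands this R-expression → coindexation would violate Principle C on *the engineers₂*.
*the students₃*: the pronoun c-commands this R-expression → coindexation would violate Principle C on *the students₃*.
*the jurors₄*: the pronoun c-commands this R-expression → coindexation would violate Principle C on *the jurors₄*.
*the witnesses₅* and the pronoun do not c-command one another → neither Principle B nor Principle C is at stake; coindexation permitted.

{5}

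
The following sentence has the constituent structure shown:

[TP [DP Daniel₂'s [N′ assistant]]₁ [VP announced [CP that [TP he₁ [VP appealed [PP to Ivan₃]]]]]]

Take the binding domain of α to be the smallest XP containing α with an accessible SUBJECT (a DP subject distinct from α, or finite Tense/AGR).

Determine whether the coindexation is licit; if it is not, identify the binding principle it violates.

The two coindexed NPs are *[Daniel₂'s assistant]₁* and *he₁*.
*he₁* is a pronoun; nothing c-commands it within its binding domain (the embedded TP.), so Principle B holds trivially.
*[Daniel₂'s assistant]₁* is an R-expression; *he₁* does not c-command it, and no other NP shares its index, so Principle C is satisfied.
All principles are respected.

grammatical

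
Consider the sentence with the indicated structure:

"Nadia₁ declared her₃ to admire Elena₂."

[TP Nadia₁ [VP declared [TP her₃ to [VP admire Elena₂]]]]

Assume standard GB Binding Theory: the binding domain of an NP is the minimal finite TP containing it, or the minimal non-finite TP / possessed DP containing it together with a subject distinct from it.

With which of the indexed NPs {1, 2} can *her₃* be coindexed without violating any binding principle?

*her* is a pronoun, so Principle B applies: it must be free in its binding domain.
Binding domain of *her₃*: the matrix TP, whose subject is Nadia₁.
*Nadia₁* c-commands the pronoun within its binding domain → coindexation would violate Principle B.
*Elena₂*: the pronoun c-commands this R-expression → coindexation would violate Principle C on *Elena₂*.

none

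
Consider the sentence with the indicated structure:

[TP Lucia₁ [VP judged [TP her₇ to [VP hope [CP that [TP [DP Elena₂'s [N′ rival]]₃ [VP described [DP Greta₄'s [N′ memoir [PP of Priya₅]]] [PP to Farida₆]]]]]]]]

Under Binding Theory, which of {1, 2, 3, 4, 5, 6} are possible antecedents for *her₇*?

none

*her* is a pronoun, so Principle B applies: it must be free in its binding domain.
Binding domain of *her₇*: the matrix TP, whose subject is Lucia₁.
*Lucia₁* c-commands the pronoun within its binding domain → coindexation would violate Principle B.
*Elena₂*: the pronoun c-commands this R-expression → coindexation would violate Principle C on *Elena₂*.
*[Elena₂'s rival]₃*: the pronoun c-commands this R-expression → coindexation would violate Principle C on *[Elena₂'s rival]₃*.
*Greta₄*: the pronoun c-commands this R-expression → coindexation would violate Principle C on *Greta₄*.
*Priya₅*: the pronoun c-commands this R-expression → coindexation would violate Principle C on *Priya₅*.
*Farida₆*: the pronoun c-commands this R-expression → coindexation would violate Principle C on *Farida₆*.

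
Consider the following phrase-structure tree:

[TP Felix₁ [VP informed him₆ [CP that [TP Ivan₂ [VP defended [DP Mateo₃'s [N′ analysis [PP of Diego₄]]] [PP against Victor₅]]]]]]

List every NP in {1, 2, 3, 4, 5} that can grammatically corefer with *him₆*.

*him* is a pronoun, so Principle B applies: it must be free in its binding domain.
Binding domain of *him₆*: the matrix TP, whose subject is Felix₁.
*Felix₁* c-commands the pronoun within its binding domain → coindexation would violate Principle B.
*Ivan₂*: the pronoun c-commands this R-expression → coindexation would violate Principle C on *Ivan₂*.
*Mateo₃*: the pronoun c-commands this R-expression → coindexation would violate Principle C on *Mateo₃*.
*Diego₄*: the pronoun c-commands this R-expression → coindexation would violate Principle C on *Diego₄*.
*Victor₅*: the pronoun c-commands this R-expression → coindexation would violate Principle C on *Victor₅*.

none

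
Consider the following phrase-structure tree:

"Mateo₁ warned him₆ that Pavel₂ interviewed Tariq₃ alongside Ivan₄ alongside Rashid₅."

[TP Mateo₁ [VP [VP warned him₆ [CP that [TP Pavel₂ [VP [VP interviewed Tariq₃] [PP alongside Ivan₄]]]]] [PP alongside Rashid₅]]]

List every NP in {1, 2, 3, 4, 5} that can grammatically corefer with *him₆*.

*him* is a pronoun, so Principle B applies: it must be free in its binding domain.
Binding domain of *him₆*: the matrix TP, whose subject is Mateo₁.
*Mateo₁* c-commands the pronoun within its binding domain → coindexation would violate Principle B.
*Pavel₂*: the pronoun c-commands this R-expression → coindexation would violate Principle C on *Pavel₂*.
*Tariq₃*: the pronoun c-commands this R-expression → coindexation would violate Principle C on *Tariq₃*.
*Ivan₄*: the pronoun c-commands this R-expression → coindexation would violate Principle C on *Ivan₄*.
*Rashid₅* and the pronoun do not c-command one another → neither Principle B nor Principle C is at stake; coindexation permitted.

{5}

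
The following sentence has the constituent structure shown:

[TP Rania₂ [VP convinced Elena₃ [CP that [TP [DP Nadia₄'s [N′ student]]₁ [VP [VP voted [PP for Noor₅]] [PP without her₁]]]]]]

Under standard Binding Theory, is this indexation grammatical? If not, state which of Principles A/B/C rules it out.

Principle B

The two coindexed NPs are *[Nadia₄'s student]₁* and *her₁*.
*her₁* is a pronoun. Its binding domain is the embedded TP, whose subject is [Nadia₄'s student]₁.
*[Nadia₄'s student]₁* c-commands it within that domain and carries the same index.
The pronoun is locally bound → Principle B violation.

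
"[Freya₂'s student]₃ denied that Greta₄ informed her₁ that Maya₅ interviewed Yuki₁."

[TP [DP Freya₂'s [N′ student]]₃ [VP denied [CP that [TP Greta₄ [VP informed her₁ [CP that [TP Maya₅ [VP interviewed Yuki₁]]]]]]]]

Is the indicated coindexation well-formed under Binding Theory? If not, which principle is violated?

The two coindexed NPs are *her₁* and *Yuki₁*.
*Yuki₁* is an R-expression. Principle C requires it to be free everywhere.
*her₁* c-commands it and carries the same index.
The R-expression is bound → Principle C violation.

Principle C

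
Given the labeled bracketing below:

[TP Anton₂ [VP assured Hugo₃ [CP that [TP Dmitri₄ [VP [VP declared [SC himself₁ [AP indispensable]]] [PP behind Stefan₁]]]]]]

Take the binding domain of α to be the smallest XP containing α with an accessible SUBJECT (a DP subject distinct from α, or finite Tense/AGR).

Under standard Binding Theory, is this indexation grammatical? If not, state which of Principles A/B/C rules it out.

The two coindexed NPs are *Stefan₁* and *himself₁*.
*himself₁* is an anaphor. Principle A requires it to be bound within its binding domain — the embedded TP, whose subject is Dmitri₄.
Within that domain it is c-commanded by *Dmitri₄*, which does not share its index.
*Stefan₁* does not c-command the anaphor at all.
The anaphor is unbound in its domain → Principle A violation.

Principle A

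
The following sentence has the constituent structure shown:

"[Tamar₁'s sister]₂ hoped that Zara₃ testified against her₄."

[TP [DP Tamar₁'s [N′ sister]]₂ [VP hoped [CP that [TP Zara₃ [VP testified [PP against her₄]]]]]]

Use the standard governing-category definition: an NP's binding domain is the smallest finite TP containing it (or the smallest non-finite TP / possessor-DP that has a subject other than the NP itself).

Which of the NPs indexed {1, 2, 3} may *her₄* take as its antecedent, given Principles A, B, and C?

{1, 2}

*her* is a pronoun, so Principle B applies: it must be free in its binding domain.
Binding domain of *her₄*: the embedded TP, whose subject is Zara₃.
*Tamar₁* and the pronoun do not c-command one another → neither Principle B nor Principle C is at stake; coindexation permitted.
*[Tamar₁'s sister]₂* c-commands the pronoun but from outside its binding domain, and is not c-commanded by it → coindexation permitted.
*Zara₃* c-commands the pronoun within its binding domain → coindexation would violate Principle B.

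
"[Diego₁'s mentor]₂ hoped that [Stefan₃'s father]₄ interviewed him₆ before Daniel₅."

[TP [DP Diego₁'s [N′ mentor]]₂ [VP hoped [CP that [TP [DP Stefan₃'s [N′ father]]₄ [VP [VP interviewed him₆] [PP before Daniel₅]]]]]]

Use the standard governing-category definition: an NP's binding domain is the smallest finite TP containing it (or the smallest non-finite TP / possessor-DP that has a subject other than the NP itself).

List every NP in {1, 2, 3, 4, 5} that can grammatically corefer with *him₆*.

{1, 2, 3, 5}

*him* is a pronoun, so Principle B applies: it must be free in its binding domain.
Binding domain of *him₆*: the embedded TP, whose subject is [Stefan₃'s father]₄.
*Diego₁* and the pronoun do not c-command one another → neither Principle B nor Principle C is at stake; coindexation permitted.
*[Diego₁'s mentor]₂* c-commands the pronoun but from outside its binding domain, and is not c-commanded by it → coindexation permitted.
*Stefan₃* and the pronoun do not c-command one another → neither Principle B nor Principle C is at stake; coindexation permitted.
*[Stefan₃'s father]₄* c-commands the pronoun within its binding domain → coindexation would violate Principle B.
*Daniel₅* and the pronoun do not c-command one another → neither Principle B nor Principle C is at stake; coindexation permitted.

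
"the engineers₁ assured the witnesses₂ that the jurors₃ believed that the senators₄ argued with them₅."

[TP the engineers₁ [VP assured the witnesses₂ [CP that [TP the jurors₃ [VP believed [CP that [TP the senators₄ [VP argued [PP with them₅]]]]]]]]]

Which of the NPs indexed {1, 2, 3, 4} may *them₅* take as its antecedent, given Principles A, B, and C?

*them* is a pronoun, so Principle B applies: it must be free in its binding domain.
Binding domain of *them₅*: the embedded TP, whose subject is the senators₄.
*the engineers₁* c-commands the pronoun but from outside its binding domain, and is not c-commanded by it → coindexation permitted.
*the witnesses₂* c-commands the pronoun but from outside its binding domain, and is not c-commanded by it → coindexation permitted.
*the jurors₃* c-commands the pronoun but from outside its binding domain, and is not c-commanded by it → coindexation permitted.
*the senators₄* c-commands the pronoun within its binding domain → coindexation would violate Principle B.

{1, 2, 3}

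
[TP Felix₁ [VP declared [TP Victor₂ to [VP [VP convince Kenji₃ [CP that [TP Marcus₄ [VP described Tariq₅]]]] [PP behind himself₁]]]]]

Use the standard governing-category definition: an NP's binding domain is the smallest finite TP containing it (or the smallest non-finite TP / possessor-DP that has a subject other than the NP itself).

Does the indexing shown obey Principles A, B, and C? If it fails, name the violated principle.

Principle A

The two coindexed NPs are *Felix₁* and *himself₁*.
*himself₁* is an anaphor. Principle A requires it to be bound within its binding domain — the embedded TP, whose subject is Victor₂.
Within that domain it is c-commanded by *Victor₂*, which does not share its index.
*Felix₁* does c-command the anaphor, but from outside its binding domain.
The anaphor is unbound in its domain → Principle A violation.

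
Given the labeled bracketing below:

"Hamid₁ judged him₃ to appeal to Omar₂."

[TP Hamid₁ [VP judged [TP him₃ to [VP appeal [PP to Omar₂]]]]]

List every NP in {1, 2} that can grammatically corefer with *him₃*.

none

*him* is a pronoun, so Principle B applies: it must be free in its binding domain.
Binding domain of *him₃*: the matrix TP, whose subject is Hamid₁.
*Hamid₁* c-commands the pronoun within its binding domain → coindexation would violate Principle B.
*Omar₂*: the pronoun c-commands this R-expression → coindexation would violate Principle C on *Omar₂*.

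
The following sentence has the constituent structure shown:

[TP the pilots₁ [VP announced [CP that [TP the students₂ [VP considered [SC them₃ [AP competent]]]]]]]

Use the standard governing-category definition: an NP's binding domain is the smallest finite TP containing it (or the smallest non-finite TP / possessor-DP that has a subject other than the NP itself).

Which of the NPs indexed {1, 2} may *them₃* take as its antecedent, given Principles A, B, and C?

{1}

*them* is a pronoun, so Principle B applies: it must be free in its binding domain.
Binding domain of *them₃*: the embedded TP, whose subject is the students₂.
*the pilots₁* c-commands the pronoun but from outside its binding domain, and is not c-commanded by it → coindexation permitted.
*the students₂* c-commands the pronoun within its binding domain → coindexation would violate Principle B.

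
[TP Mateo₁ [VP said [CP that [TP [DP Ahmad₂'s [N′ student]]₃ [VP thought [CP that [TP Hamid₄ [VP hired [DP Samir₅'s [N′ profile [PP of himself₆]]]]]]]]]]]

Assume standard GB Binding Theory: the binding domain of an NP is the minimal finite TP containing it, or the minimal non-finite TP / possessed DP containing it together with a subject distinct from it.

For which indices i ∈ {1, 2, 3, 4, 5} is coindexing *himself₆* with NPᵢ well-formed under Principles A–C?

{5}

*himself* is an anaphor, so Principle A applies: it must be bound in its binding domain.
Binding domain of *himself₆*: the possessed DP, whose subject is Samir₅.
*Mateo₁* c-commands the anaphor but is outside its binding domain → cannot satisfy Principle A.
*Ahmad₂* does not c-command the anaphor → cannot bind it.
*[Ahmad₂'s student]₃* c-commands the anaphor but is outside its binding domain → cannot satisfy Principle A.
*Hamid₄* c-commands the anaphor but is outside its binding domain → cannot satisfy Principle A.
*Samir₅* c-commands the anaphor within its binding domain → licit binder.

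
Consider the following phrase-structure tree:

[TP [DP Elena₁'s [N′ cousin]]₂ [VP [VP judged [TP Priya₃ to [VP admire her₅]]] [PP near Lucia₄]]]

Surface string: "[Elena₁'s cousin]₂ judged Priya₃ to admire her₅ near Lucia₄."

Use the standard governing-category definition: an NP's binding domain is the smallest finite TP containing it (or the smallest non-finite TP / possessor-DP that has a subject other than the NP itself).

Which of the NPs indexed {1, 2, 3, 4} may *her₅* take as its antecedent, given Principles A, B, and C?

{1, 2, 4}

*her* is a pronoun, so Principle B applies: it must be free in its binding domain.
Binding domain of *her₅*: the embedded TP, whose subject is Priya₃.
*Elena₁* and the pronoun do not c-command one another → neither Principle B nor Principle C is at stake; coindexation permitted.
*[Elena₁'s cousin]₂* c-commands the pronoun but from outside its binding domain, and is not c-commanded by it → coindexation permitted.
*Priya₃* c-commands the pronoun within its binding domain → coindexation would violate Principle B.
*Lucia₄* and the pronoun do not c-command one another → neither Principle B nor Principle C is at stake; coindexation permitted.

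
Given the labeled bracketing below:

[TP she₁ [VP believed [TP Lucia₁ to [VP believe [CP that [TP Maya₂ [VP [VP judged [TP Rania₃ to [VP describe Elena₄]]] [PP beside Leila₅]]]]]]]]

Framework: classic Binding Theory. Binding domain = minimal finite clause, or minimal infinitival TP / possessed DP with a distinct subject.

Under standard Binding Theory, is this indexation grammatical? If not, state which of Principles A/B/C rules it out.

The two coindexed NPs are *she₁* and *Lucia₁*.
*Lucia₁* is an R-expression. Principle C requires it to be free everywhere.
*she₁* c-commands it and carries the same index.
The R-expression is bound → Principle C violation.

Principle C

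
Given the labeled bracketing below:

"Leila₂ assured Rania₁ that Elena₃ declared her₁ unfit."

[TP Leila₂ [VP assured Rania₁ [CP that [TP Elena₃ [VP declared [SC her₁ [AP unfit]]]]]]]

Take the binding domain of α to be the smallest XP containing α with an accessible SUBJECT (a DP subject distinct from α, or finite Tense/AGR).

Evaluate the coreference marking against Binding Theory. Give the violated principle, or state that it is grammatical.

grammatical

The two coindexed NPs are *Rania₁* and *her₁*.
*her₁* is a pronoun; its binding domain is the embedded TP, whose subject is Elena₃. Within that domain it is c-commanded only by *Elena₃*, which carries a different index — the pronoun is free locally, so Principle B holds.
*Rania₁* is an R-expression; *her₁* does not c-command it, and no other NP shares its index, so Principle C is satisfied.
All principles are respected.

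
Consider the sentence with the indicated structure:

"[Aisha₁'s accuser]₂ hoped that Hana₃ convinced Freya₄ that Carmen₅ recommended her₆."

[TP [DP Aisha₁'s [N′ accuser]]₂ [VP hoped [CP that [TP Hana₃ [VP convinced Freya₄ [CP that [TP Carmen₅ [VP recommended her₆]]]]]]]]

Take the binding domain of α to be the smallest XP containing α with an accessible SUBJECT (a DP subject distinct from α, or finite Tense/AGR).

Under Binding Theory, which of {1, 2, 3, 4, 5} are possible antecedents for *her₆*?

{1, 2, 3, 4}

*her* is a pronoun, so Principle B applies: it must be free in its binding domain.
Binding domain of *her₆*: the embedded TP, whose subject is Carmen₅.
*Aisha₁* and the pronoun do not c-command one another → neither Principle B nor Principle C is at stake; coindexation permitted.
*[Aisha₁'s accuser]₂* c-commands the pronoun but from outside its binding domain, and is not c-commanded by it → coindexation permitted.
*Hana₃* c-commands the pronoun but from outside its binding domain, and is not c-commanded by it → coindexation permitted.
*Freya₄* c-commands the pronoun but from outside its binding domain, and is not c-commanded by it → coindexation permitted.
*Carmen₅* c-commands the pronoun within its binding domain → coindexation would violate Principle B.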